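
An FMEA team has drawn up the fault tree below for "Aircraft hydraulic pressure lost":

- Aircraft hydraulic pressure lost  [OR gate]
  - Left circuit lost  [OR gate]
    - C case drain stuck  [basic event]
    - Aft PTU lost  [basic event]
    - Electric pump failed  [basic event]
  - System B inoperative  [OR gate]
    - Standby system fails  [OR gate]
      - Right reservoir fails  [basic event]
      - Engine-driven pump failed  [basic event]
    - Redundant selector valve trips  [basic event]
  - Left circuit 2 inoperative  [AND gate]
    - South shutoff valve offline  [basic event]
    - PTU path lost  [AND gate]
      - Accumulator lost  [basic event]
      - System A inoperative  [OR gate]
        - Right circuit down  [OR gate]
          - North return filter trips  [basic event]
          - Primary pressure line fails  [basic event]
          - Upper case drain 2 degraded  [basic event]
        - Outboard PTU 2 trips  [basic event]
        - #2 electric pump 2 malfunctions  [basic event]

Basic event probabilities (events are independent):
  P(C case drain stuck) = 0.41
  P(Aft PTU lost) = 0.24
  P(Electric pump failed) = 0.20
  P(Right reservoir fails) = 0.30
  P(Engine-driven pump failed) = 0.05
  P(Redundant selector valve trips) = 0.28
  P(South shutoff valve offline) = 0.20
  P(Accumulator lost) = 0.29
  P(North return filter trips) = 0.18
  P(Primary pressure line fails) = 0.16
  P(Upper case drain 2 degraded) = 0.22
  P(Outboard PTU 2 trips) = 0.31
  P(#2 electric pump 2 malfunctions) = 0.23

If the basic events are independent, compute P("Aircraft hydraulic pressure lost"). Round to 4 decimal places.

P(Left circuit lost) [OR] = 1 − (1−0.41) × (1−0.24) × (1−0.20) = 0.641280
P(Standby system fails) [OR] = 1 − (1−0.30) × (1−0.05) = 0.335000
P(System B inoperative) [OR] = 1 − (1−0.335000) × (1−0.28) = 0.521200
P(Right circuit down) [OR] = 1 − (1−0.18) × (1−0.16) × (1−0.22) = 0.462736
P(System A inoperative) [OR] = 1 − (1−0.462736) × (1−0.31) × (1−0.23) = 0.714552
P(PTU path lost) [AND] = 0.29 × 0.714552 = 0.207220
P(Left circuit 2 inoperative) [AND] = 0.20 × 0.207220 = 0.041444
P(Aircraft hydraulic pressure lost) [OR] = 1 − (1−0.641280) × (1−0.521200) × (1−0.041444) = 0.835363
Rounded to 4 decimal places: P(Aircraft hydraulic pressure lost) ≈ 0.8354.

0.8354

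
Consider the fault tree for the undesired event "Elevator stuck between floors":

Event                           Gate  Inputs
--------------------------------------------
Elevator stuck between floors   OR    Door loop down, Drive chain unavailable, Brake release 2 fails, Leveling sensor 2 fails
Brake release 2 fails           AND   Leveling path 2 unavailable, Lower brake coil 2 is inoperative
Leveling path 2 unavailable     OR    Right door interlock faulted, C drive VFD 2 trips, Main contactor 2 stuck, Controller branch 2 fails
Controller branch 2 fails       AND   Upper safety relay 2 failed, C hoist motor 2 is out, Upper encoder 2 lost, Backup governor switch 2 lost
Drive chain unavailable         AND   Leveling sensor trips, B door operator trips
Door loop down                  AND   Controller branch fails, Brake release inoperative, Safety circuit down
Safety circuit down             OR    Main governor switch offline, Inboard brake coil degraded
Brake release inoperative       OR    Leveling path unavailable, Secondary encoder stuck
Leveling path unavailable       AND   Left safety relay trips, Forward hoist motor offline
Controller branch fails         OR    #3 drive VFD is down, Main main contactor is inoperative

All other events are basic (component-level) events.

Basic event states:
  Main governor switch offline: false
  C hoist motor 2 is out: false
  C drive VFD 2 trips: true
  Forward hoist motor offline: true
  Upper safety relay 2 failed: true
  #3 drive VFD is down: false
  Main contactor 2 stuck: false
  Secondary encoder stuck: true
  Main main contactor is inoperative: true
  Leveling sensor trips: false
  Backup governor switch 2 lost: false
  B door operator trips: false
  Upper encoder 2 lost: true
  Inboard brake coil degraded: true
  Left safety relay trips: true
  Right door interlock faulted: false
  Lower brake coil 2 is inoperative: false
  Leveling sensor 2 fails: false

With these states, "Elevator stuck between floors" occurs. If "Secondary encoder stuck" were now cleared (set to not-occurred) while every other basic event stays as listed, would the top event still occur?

Counterfactual: set "Secondary encoder stuck" to not occurred.
Controller branch fails [OR]: #3 drive VFD is down=not, Main main contactor is inoperative=occurs → at least one input occurs → occurs.
Leveling path unavailable [AND]: Left safety relay trips=occurs, Forward hoist motor offline=occurs → all inputs occur → occurs.
Brake release inoperative [OR]: Leveling path unavailable=occurs, Secondary encoder stuck=not → at least one input occurs → occurs.
Safety circuit down [OR]: Main governor switch offline=not, Inboard brake coil degraded=occurs → at least one input occurs → occurs.
Door loop down [AND]: Controller branch fails=occurs, Brake release inoperative=occurs, Safety circuit down=occurs → all inputs occur → occurs.
Drive chain unavailable [AND]: Leveling sensor trips=not, B door operator trips=not → not all inputs occur → does not occur.
Controller branch 2 fails [AND]: Upper safety relay 2 failed=occurs, C hoist motor 2 is out=not, Upper encoder 2 lost=occurs, Backup governor switch 2 lost=not → not all inputs occur → does not occur.
Leveling path 2 unavailable [OR]: Right door interlock faulted=not, C drive VFD 2 trips=occurs, Main contactor 2 stuck=not, Controller branch 2 fails=not → at least one input occurs → occurs.
Brake release 2 fails [AND]: Leveling path 2 unavailable=occurs, Lower brake coil 2 is inoperative=not → not all inputs occur → does not occur.
Elevator stuck between floors [OR]: Door loop down=occurs, Drive chain unavailable=not, Brake release 2 fails=not, Leveling sensor 2 fails=not → at least one input occurs → occurs.

Yes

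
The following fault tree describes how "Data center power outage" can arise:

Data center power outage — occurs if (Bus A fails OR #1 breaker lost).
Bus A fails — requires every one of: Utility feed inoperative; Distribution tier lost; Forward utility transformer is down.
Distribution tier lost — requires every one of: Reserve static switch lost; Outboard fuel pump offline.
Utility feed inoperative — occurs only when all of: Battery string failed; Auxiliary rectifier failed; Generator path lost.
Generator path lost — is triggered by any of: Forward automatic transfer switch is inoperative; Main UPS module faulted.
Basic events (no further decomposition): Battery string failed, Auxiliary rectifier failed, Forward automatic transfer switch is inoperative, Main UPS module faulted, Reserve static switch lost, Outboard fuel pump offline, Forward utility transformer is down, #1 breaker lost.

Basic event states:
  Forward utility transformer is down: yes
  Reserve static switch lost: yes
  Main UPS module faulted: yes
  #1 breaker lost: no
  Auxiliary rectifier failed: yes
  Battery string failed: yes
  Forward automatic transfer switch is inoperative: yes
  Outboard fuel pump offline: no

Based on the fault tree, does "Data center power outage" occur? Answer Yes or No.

Generator path lost [OR]: Forward automatic transfer switch is inoperative=occurs, Main UPS module faulted=occurs → at least one input occurs → occurs.
Utility feed inoperative [AND]: Battery string failed=occurs, Auxiliary rectifier failed=occurs, Generator path lost=occurs → all inputs occur → occurs.
Distribution tier lost [AND]: Reserve static switch lost=occurs, Outboard fuel pump offline=not → not all inputs occur → does not occur.
Bus A fails [AND]: Utility feed inoperative=occurs, Distribution tier lost=not, Forward utility transformer is down=occurs → not all inputs occur → does not occur.
Data center power outage [OR]: Bus A fails=not, #1 breaker lost=not → no input occurs → does not occur.

No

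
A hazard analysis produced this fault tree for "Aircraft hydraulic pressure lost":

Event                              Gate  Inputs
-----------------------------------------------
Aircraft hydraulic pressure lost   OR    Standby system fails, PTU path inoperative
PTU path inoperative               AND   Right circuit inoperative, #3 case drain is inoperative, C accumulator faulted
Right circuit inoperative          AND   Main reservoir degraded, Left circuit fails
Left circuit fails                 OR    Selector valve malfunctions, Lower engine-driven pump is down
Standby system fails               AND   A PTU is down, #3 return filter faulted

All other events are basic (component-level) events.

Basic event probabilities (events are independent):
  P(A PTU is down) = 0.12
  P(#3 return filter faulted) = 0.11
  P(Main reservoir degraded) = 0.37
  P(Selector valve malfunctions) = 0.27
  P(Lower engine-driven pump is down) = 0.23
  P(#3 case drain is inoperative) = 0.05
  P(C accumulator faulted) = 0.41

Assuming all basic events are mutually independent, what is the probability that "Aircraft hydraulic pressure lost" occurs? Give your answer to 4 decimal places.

0.0165

P(Standby system fails) [AND] = 0.12 × 0.11 = 0.013200
P(Left circuit fails) [OR] = 1 − (1−0.27) × (1−0.23) = 0.437900
P(Right circuit inoperative) [AND] = 0.37 × 0.437900 = 0.162023
P(PTU path inoperative) [AND] = 0.162023 × 0.05 × 0.41 = 0.003321
P(Aircraft hydraulic pressure lost) [OR] = 1 − (1−0.013200) × (1−0.003321) = 0.016477
Rounded to 4 decimal places: P(Aircraft hydraulic pressure lost) ≈ 0.0165.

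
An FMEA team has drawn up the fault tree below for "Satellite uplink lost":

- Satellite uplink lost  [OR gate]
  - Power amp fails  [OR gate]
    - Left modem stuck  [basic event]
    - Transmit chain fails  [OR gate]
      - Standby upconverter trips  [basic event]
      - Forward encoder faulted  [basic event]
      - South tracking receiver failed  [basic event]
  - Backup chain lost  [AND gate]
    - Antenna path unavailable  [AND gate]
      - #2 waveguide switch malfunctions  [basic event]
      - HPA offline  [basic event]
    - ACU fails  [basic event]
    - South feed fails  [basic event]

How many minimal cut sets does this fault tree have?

5

Transmit chain fails [OR]: union of children's cut sets → 3 cut set(s).
Power amp fails [OR]: union of children's cut sets → 4 cut set(s).
Antenna path unavailable [AND]: one cut set from each child combined → 1 × 1 = 1 cut set(s).
Backup chain lost [AND]: one cut set from each child combined → 1 × 1 × 1 = 1 cut set(s).
Satellite uplink lost [OR]: union of children's cut sets → 5 cut set(s).
Minimal cut sets: {Left modem stuck}; {Standby upconverter trips}; {Forward encoder faulted}; {South tracking receiver failed}; {#2 waveguide switch malfunctions, ACU fails, HPA offline, South feed fails}.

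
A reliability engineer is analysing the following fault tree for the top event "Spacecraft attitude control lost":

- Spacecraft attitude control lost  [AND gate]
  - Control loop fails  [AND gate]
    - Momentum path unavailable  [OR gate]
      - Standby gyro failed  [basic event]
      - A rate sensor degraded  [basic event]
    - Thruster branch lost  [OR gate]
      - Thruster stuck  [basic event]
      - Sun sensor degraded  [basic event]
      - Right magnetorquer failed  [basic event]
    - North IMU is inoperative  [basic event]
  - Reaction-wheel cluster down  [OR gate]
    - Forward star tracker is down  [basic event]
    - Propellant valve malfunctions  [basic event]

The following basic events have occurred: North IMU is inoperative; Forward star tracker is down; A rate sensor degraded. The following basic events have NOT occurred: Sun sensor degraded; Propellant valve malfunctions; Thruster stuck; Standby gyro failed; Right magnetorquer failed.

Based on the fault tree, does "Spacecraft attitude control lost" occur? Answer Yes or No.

Momentum path unavailable [OR]: Standby gyro failed=not, A rate sensor degraded=occurs → at least one input occurs → occurs.
Thruster branch lost [OR]: Thruster stuck=not, Sun sensor degraded=not, Right magnetorquer failed=not → no input occurs → does not occur.
Control loop fails [AND]: Momentum path unavailable=occurs, Thruster branch lost=not, North IMU is inoperative=occurs → not all inputs occur → does not occur.
Reaction-wheel cluster down [OR]: Forward star tracker is down=occurs, Propellant valve malfunctions=not → at least one input occurs → occurs.
Spacecraft attitude control lost [AND]: Control loop fails=not, Reaction-wheel cluster down=occurs → not all inputs occur → does not occur.

No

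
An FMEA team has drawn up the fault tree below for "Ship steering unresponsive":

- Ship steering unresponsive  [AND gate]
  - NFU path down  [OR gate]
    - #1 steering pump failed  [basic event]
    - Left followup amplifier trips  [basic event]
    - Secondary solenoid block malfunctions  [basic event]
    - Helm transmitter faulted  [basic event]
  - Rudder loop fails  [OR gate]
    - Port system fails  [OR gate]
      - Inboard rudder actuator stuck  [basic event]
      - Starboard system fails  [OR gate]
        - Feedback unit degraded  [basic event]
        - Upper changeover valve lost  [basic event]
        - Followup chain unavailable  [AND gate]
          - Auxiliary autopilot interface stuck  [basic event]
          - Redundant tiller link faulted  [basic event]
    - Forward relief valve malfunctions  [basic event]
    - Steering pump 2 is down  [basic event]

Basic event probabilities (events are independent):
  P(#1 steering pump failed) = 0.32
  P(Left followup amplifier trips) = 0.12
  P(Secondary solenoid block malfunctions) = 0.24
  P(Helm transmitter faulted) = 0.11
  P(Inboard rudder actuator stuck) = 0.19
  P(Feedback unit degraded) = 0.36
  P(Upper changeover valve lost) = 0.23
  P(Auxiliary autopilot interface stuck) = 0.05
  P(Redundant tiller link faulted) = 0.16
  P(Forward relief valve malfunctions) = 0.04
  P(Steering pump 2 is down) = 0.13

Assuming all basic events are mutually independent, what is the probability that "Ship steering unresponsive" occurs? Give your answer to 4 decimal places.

P(NFU path down) [OR] = 1 − (1−0.32) × (1−0.12) × (1−0.24) × (1−0.11) = 0.595242
P(Followup chain unavailable) [AND] = 0.05 × 0.16 = 0.008000
P(Starboard system fails) [OR] = 1 − (1−0.36) × (1−0.23) × (1−0.008000) = 0.511142
P(Port system fails) [OR] = 1 − (1−0.19) × (1−0.511142) = 0.604025
P(Rudder loop fails) [OR] = 1 − (1−0.604025) × (1−0.04) × (1−0.13) = 0.669282
P(Ship steering unresponsive) [AND] = 0.595242 × 0.669282 = 0.398385
Rounded to 4 decimal places: P(Ship steering unresponsive) ≈ 0.3984.

0.3984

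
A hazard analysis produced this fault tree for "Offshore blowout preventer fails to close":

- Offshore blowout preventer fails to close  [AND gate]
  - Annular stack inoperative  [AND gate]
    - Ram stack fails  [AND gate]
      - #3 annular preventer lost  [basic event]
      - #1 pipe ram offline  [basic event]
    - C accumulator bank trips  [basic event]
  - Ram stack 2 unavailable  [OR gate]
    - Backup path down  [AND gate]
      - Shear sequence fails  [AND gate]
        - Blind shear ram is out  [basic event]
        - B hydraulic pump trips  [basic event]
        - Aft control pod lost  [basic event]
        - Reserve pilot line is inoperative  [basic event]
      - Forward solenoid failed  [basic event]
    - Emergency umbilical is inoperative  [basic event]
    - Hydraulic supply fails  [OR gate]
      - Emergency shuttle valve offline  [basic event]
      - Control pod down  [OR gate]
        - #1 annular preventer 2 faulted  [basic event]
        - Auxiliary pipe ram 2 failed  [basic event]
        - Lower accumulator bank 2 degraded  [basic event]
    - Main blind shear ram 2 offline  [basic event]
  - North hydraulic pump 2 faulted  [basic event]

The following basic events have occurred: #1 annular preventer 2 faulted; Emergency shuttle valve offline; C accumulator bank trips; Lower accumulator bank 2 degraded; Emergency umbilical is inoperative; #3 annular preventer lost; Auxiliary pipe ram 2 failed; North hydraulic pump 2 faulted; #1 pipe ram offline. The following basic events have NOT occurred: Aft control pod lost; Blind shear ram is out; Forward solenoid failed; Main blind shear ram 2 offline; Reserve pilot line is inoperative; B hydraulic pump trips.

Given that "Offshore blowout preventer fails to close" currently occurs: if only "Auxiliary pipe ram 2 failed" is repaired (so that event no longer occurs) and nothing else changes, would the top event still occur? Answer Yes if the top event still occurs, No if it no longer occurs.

Yes

Counterfactual: set "Auxiliary pipe ram 2 failed" to not occurred.
Ram stack fails [AND]: #3 annular preventer lost=occurs, #1 pipe ram offline=occurs → all inputs occur → occurs.
Annular stack inoperative [AND]: Ram stack fails=occurs, C accumulator bank trips=occurs → all inputs occur → occurs.
Shear sequence fails [AND]: Blind shear ram is out=not, B hydraulic pump trips=not, Aft control pod lost=not, Reserve pilot line is inoperative=not → not all inputs occur → does not occur.
Backup path down [AND]: Shear sequence fails=not, Forward solenoid failed=not → not all inputs occur → does not occur.
Control pod down [OR]: #1 annular preventer 2 faulted=occurs, Auxiliary pipe ram 2 failed=not, Lower accumulator bank 2 degraded=occurs → at least one input occurs → occurs.
Hydraulic supply fails [OR]: Emergency shuttle valve offline=occurs, Control pod down=occurs → at least one input occurs → occurs.
Ram stack 2 unavailable [OR]: Backup path down=not, Emergency umbilical is inoperative=occurs, Hydraulic supply fails=occurs, Main blind shear ram 2 offline=not → at least one input occurs → occurs.
Offshore blowout preventer fails to close [AND]: Annular stack inoperative=occurs, Ram stack 2 unavailable=occurs, North hydraulic pump 2 faulted=occurs → all inputs occur → occurs.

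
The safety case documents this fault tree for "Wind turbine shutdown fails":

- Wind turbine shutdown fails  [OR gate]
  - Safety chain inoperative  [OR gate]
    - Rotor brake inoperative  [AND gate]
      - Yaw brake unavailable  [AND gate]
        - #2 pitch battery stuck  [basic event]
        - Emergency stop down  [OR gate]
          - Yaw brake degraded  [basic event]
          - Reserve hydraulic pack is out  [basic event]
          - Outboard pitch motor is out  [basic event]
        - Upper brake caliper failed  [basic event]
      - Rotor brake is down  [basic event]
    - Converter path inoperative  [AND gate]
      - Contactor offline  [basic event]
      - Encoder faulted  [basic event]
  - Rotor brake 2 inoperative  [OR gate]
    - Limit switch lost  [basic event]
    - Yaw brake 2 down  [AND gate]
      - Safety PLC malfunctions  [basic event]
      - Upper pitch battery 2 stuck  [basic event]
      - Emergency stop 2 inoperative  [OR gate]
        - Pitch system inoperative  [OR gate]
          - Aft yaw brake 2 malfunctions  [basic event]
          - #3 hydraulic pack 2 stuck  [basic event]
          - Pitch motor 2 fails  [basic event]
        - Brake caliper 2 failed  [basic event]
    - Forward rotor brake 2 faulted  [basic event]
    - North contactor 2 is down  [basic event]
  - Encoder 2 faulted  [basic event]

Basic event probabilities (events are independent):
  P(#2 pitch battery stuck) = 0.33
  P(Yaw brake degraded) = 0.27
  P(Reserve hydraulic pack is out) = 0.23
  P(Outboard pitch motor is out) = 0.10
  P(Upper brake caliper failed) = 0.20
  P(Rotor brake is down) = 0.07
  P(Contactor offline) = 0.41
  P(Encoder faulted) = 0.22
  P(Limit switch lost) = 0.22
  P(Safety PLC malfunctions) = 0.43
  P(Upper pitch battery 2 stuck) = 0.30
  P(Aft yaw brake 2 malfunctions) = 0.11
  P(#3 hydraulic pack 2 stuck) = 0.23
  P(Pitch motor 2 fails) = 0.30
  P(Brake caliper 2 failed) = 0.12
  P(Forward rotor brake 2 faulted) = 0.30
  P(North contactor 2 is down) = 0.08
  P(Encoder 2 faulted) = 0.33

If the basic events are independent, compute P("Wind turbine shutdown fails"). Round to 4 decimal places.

P(Emergency stop down) [OR] = 1 − (1−0.27) × (1−0.23) × (1−0.10) = 0.494110
P(Yaw brake unavailable) [AND] = 0.33 × 0.494110 × 0.20 = 0.032611
P(Rotor brake inoperative) [AND] = 0.032611 × 0.07 = 0.002283
P(Converter path inoperative) [AND] = 0.41 × 0.22 = 0.090200
P(Safety chain inoperative) [OR] = 1 − (1−0.002283) × (1−0.090200) = 0.092277
P(Pitch system inoperative) [OR] = 1 − (1−0.11) × (1−0.23) × (1−0.30) = 0.520290
P(Emergency stop 2 inoperative) [OR] = 1 − (1−0.520290) × (1−0.12) = 0.577855
P(Yaw brake 2 down) [AND] = 0.43 × 0.30 × 0.577855 = 0.074543
P(Rotor brake 2 inoperative) [OR] = 1 − (1−0.22) × (1−0.074543) × (1−0.30) × (1−0.08) = 0.535124
P(Wind turbine shutdown fails) [OR] = 1 − (1−0.092277) × (1−0.535124) × (1−0.33) = 0.717274
Rounded to 4 decimal places: P(Wind turbine shutdown fails) ≈ 0.7173.

0.7173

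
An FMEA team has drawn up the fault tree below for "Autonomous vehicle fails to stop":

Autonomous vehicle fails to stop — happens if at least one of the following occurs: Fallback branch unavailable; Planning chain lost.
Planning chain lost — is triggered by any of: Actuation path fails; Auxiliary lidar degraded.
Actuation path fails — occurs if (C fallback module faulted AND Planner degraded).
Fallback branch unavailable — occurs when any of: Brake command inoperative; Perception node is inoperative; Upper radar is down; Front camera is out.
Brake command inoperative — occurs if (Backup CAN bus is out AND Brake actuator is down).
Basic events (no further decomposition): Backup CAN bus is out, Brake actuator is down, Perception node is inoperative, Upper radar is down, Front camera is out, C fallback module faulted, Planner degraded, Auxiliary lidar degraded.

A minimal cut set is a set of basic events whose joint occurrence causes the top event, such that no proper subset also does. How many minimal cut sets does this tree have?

Brake command inoperative [AND]: one cut set from each child combined → 1 × 1 = 1 cut set(s).
Fallback branch unavailable [OR]: union of children's cut sets → 4 cut set(s).
Actuation path fails [AND]: one cut set from each child combined → 1 × 1 = 1 cut set(s).
Planning chain lost [OR]: union of children's cut sets → 2 cut set(s).
Autonomous vehicle fails to stop [OR]: union of children's cut sets → 6 cut set(s).
Minimal cut sets: {Backup CAN bus is out, Brake actuator is down}; {Perception node is inoperative}; {Upper radar is down}; {Front camera is out}; {C fallback module faulted, Planner degraded}; {Auxiliary lidar degraded}.

6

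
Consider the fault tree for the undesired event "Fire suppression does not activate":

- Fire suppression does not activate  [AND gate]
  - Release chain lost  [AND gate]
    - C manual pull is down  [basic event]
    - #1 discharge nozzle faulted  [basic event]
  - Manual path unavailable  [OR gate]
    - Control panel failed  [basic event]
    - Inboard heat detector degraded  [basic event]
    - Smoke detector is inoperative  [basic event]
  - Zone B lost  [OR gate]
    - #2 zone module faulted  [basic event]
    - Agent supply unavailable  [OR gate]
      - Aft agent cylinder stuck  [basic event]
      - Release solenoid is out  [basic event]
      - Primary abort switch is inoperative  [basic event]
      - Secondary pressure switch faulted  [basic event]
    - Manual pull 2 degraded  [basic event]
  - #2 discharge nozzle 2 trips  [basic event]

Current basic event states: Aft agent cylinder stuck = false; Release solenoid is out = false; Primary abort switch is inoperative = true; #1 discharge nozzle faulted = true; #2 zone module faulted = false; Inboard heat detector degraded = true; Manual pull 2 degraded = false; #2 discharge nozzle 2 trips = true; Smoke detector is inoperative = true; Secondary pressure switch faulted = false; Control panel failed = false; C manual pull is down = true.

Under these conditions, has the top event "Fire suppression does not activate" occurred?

Release chain lost [AND]: C manual pull is down=occurs, #1 discharge nozzle faulted=occurs → all inputs occur → occurs.
Manual path unavailable [OR]: Control panel failed=not, Inboard heat detector degraded=occurs, Smoke detector is inoperative=occurs → at least one input occurs → occurs.
Agent supply unavailable [OR]: Aft agent cylinder stuck=not, Release solenoid is out=not, Primary abort switch is inoperative=occurs, Secondary pressure switch faulted=not → at least one input occurs → occurs.
Zone B lost [OR]: #2 zone module faulted=not, Agent supply unavailable=occurs, Manual pull 2 degraded=not → at least one input occurs → occurs.
Fire suppression does not activate [AND]: Release chain lost=occurs, Manual path unavailable=occurs, Zone B lost=occurs, #2 discharge nozzle 2 trips=occurs → all inputs occur → occurs.

Yes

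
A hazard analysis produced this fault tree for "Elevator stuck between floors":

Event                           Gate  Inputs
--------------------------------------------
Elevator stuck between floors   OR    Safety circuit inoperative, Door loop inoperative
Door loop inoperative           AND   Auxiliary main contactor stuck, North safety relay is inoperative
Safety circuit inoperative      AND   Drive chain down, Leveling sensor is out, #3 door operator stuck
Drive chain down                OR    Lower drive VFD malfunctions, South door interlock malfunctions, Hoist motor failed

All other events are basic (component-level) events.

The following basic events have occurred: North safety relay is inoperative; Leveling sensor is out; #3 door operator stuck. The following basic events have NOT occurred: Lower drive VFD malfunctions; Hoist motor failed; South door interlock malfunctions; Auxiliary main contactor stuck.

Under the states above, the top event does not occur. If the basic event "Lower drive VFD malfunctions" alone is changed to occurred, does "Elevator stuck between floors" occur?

Counterfactual: set "Lower drive VFD malfunctions" to occurred.
Drive chain down [OR]: Lower drive VFD malfunctions=occurs, South door interlock malfunctions=not, Hoist motor failed=not → at least one input occurs → occurs.
Safety circuit inoperative [AND]: Drive chain down=occurs, Leveling sensor is out=occurs, #3 door operator stuck=occurs → all inputs occur → occurs.
Door loop inoperative [AND]: Auxiliary main contactor stuck=not, North safety relay is inoperative=occurs → not all inputs occur → does not occur.
Elevator stuck between floors [OR]: Safety circuit inoperative=occurs, Door loop inoperative=not → at least one input occurs → occurs.

Yes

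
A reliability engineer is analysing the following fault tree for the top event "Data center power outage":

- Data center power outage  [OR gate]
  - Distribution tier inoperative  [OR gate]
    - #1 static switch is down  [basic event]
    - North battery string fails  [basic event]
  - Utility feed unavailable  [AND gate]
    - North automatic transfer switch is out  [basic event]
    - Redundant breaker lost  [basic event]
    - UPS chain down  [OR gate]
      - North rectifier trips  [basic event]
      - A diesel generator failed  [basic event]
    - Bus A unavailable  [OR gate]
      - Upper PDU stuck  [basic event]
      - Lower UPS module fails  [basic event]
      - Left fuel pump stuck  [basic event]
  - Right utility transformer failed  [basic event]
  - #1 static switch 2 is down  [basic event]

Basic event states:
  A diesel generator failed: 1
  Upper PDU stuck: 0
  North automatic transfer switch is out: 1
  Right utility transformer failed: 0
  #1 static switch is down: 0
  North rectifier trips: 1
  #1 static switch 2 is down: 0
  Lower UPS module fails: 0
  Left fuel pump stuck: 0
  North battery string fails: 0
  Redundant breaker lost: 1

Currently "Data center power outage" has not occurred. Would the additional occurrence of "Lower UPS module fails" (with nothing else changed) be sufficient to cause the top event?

Yes

Counterfactual: set "Lower UPS module fails" to occurred.
Distribution tier inoperative [OR]: #1 static switch is down=not, North battery string fails=not → no input occurs → does not occur.
UPS chain down [OR]: North rectifier trips=occurs, A diesel generator failed=occurs → at least one input occurs → occurs.
Bus A unavailable [OR]: Upper PDU stuck=not, Lower UPS module fails=occurs, Left fuel pump stuck=not → at least one input occurs → occurs.
Utility feed unavailable [AND]: North automatic transfer switch is out=occurs, Redundant breaker lost=occurs, UPS chain down=occurs, Bus A unavailable=occurs → all inputs occur → occurs.
Data center power outage [OR]: Distribution tier inoperative=not, Utility feed unavailable=occurs, Right utility transformer failed=not, #1 static switch 2 is down=not → at least one input occurs → occurs.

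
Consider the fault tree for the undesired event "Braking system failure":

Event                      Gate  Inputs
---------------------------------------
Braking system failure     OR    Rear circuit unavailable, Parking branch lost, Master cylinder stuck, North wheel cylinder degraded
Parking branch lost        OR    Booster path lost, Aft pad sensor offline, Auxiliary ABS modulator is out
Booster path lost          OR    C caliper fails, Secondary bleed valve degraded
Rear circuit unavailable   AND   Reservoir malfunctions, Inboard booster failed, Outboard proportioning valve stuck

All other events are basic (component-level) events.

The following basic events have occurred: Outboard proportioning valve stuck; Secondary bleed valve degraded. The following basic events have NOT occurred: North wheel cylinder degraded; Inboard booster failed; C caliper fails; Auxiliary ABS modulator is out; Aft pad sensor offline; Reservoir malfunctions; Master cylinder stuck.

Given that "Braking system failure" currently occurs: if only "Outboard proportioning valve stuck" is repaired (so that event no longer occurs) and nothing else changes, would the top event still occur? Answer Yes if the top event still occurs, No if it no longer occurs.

Counterfactual: set "Outboard proportioning valve stuck" to not occurred.
Rear circuit unavailable [AND]: Reservoir malfunctions=not, Inboard booster failed=not, Outboard proportioning valve stuck=not → not all inputs occur → does not occur.
Booster path lost [OR]: C caliper fails=not, Secondary bleed valve degraded=occurs → at least one input occurs → occurs.
Parking branch lost [OR]: Booster path lost=occurs, Aft pad sensor offline=not, Auxiliary ABS modulator is out=not → at least one input occurs → occurs.
Braking system failure [OR]: Rear circuit unavailable=not, Parking branch lost=occurs, Master cylinder stuck=not, North wheel cylinder degraded=not → at least one input occurs → occurs.

Yes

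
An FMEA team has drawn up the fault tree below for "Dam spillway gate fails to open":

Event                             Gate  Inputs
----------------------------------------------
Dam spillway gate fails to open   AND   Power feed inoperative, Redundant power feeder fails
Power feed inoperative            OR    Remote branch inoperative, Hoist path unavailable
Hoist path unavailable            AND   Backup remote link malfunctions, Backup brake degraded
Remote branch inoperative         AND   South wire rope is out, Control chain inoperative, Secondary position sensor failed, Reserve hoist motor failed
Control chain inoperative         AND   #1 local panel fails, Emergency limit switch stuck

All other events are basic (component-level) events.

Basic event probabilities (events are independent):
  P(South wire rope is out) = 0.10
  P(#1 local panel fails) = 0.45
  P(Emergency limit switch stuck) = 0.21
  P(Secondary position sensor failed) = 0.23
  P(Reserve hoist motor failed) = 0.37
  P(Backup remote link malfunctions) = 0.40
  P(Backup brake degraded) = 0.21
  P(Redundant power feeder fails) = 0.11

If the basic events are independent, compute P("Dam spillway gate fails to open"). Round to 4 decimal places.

0.0093

P(Control chain inoperative) [AND] = 0.45 × 0.21 = 0.094500
P(Remote branch inoperative) [AND] = 0.10 × 0.094500 × 0.23 × 0.37 = 0.000804
P(Hoist path unavailable) [AND] = 0.40 × 0.21 = 0.084000
P(Power feed inoperative) [OR] = 1 − (1−0.000804) × (1−0.084000) = 0.084736
P(Dam spillway gate fails to open) [AND] = 0.084736 × 0.11 = 0.009321
Rounded to 4 decimal places: P(Dam spillway gate fails to open) ≈ 0.0093.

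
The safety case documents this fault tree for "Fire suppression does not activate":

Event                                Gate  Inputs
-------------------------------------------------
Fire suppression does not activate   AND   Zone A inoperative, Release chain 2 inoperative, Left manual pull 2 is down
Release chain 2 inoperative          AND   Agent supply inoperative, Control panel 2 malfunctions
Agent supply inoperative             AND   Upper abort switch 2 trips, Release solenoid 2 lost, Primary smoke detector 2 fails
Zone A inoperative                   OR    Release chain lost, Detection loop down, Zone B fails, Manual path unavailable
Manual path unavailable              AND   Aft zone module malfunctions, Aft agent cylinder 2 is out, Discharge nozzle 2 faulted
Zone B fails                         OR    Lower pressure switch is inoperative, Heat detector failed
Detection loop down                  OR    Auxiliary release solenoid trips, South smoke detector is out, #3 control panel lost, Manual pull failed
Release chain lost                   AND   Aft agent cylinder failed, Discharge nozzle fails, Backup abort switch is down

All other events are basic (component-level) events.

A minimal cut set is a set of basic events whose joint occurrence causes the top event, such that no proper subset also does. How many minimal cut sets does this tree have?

8

Release chain lost [AND]: one cut set from each child combined → 1 × 1 × 1 = 1 cut set(s).
Detection loop down [OR]: union of children's cut sets → 4 cut set(s).
Zone B fails [OR]: union of children's cut sets → 2 cut set(s).
Manual path unavailable [AND]: one cut set from each child combined → 1 × 1 × 1 = 1 cut set(s).
Zone A inoperative [OR]: union of children's cut sets → 8 cut set(s).
Agent supply inoperative [AND]: one cut set from each child combined → 1 × 1 × 1 = 1 cut set(s).
Release chain 2 inoperative [AND]: one cut set from each child combined → 1 × 1 = 1 cut set(s).
Fire suppression does not activate [AND]: one cut set from each child combined → 8 × 1 × 1 = 8 cut set(s).
Minimal cut sets: {Aft agent cylinder failed, Backup abort switch is down, Control panel 2 malfunctions, Discharge nozzle fails, Left manual pull 2 is down, Primary smoke detector 2 fails, Release solenoid 2 lost, Upper abort switch 2 trips}; {Auxiliary release solenoid trips, Control panel 2 malfunctions, Left manual pull 2 is down, Primary smoke detector 2 fails, Release solenoid 2 lost, Upper abort switch 2 trips}; {Control panel 2 malfunctions, Left manual pull 2 is down, Primary smoke detector 2 fails, Release solenoid 2 lost, South smoke detector is out, Upper abort switch 2 trips}; {#3 control panel lost, Control panel 2 malfunctions, Left manual pull 2 is down, Primary smoke detector 2 fails, Release solenoid 2 lost, Upper abort switch 2 trips}; {Control panel 2 malfunctions, Left manual pull 2 is down, Manual pull failed, Primary smoke detector 2 fails, Release solenoid 2 lost, Upper abort switch 2 trips}; {Control panel 2 malfunctions, Left manual pull 2 is down, Lower pressure switch is inoperative, Primary smoke detector 2 fails, Release solenoid 2 lost, Upper abort switch 2 trips}; {Control panel 2 malfunctions, Heat detector failed, Left manual pull 2 is down, Primary smoke detector 2 fails, Release solenoid 2 lost, Upper abort switch 2 trips}; {Aft agent cylinder 2 is out, Aft zone module malfunctions, Control panel 2 malfunctions, Discharge nozzle 2 faulted, Left manual pull 2 is down, Primary smoke detector 2 fails, Release solenoid 2 lost, Upper abort switch 2 trips}.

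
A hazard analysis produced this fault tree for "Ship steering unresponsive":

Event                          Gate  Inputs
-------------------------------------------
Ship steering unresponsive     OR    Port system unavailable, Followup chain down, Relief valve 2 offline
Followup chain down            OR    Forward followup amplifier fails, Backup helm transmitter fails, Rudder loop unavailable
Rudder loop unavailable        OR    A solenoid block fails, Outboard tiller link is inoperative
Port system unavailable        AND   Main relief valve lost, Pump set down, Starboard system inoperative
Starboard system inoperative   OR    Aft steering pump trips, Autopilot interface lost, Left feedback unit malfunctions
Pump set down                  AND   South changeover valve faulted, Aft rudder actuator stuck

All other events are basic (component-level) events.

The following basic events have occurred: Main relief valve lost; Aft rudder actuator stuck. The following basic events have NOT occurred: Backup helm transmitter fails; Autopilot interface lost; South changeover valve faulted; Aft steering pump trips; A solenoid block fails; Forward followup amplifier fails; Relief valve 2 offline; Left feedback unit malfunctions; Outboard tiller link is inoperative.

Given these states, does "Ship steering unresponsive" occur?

Pump set down [AND]: South changeover valve faulted=not, Aft rudder actuator stuck=occurs → not all inputs occur → does not occur.
Starboard system inoperative [OR]: Aft steering pump trips=not, Autopilot interface lost=not, Left feedback unit malfunctions=not → no input occurs → does not occur.
Port system unavailable [AND]: Main relief valve lost=occurs, Pump set down=not, Starboard system inoperative=not → not all inputs occur → does not occur.
Rudder loop unavailable [OR]: A solenoid block fails=not, Outboard tiller link is inoperative=not → no input occurs → does not occur.
Followup chain down [OR]: Forward followup amplifier fails=not, Backup helm transmitter fails=not, Rudder loop unavailable=not → no input occurs → does not occur.
Ship steering unresponsive [OR]: Port system unavailable=not, Followup chain down=not, Relief valve 2 offline=not → no input occurs → does not occur.

No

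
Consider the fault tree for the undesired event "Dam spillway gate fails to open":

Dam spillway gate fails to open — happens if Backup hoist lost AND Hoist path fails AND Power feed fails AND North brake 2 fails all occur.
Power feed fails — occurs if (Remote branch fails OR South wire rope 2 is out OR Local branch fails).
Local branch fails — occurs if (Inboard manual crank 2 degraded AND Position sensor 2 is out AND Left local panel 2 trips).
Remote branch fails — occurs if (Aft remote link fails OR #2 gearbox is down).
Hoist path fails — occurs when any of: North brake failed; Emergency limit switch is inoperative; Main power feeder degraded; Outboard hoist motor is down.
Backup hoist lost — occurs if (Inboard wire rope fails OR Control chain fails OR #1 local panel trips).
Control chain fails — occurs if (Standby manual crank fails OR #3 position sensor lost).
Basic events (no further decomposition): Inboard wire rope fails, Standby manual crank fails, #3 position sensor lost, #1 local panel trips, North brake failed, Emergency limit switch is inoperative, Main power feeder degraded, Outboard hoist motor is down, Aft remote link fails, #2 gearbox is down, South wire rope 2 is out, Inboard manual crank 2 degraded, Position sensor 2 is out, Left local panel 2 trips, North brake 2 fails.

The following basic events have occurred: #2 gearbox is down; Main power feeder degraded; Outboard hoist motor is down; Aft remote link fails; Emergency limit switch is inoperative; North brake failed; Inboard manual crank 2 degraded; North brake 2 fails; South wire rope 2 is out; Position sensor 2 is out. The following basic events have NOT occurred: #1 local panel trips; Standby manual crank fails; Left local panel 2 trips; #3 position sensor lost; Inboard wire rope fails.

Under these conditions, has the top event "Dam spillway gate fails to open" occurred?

Control chain fails [OR]: Standby manual crank fails=not, #3 position sensor lost=not → no input occurs → does not occur.
Backup hoist lost [OR]: Inboard wire rope fails=not, Control chain fails=not, #1 local panel trips=not → no input occurs → does not occur.
Hoist path fails [OR]: North brake failed=occurs, Emergency limit switch is inoperative=occurs, Main power feeder degraded=occurs, Outboard hoist motor is down=occurs → at least one input occurs → occurs.
Remote branch fails [OR]: Aft remote link fails=occurs, #2 gearbox is down=occurs → at least one input occurs → occurs.
Local branch fails [AND]: Inboard manual crank 2 degraded=occurs, Position sensor 2 is out=occurs, Left local panel 2 trips=not → not all inputs occur → does not occur.
Power feed fails [OR]: Remote branch fails=occurs, South wire rope 2 is out=occurs, Local branch fails=not → at least one input occurs → occurs.
Dam spillway gate fails to open [AND]: Backup hoist lost=not, Hoist path fails=occurs, Power feed fails=occurs, North brake 2 fails=occurs → not all inputs occur → does not occur.

No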